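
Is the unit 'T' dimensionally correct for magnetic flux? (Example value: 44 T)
No

magnetic flux has SI base units: kg * m^2 / (A * s^2)
T does NOT reduce to kg * m^2 / (A * s^2); a valid unit for magnetic flux would be e.g. Wb.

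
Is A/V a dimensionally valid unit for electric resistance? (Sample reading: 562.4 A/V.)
No

electric resistance has SI base units: kg * m^2 / (A^2 * s^3)
A/V does NOT reduce to kg * m^2 / (A^2 * s^3); a valid unit for electric resistance would be e.g. Ω.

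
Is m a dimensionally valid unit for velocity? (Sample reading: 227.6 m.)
No

velocity has SI base units: m / s
m does NOT reduce to m / s; a valid unit for velocity would be e.g. m/s.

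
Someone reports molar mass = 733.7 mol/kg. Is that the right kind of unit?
No

molar mass has SI base units: kg / mol
mol/kg does NOT reduce to kg / mol; a valid unit for molar mass would be e.g. kg/mol.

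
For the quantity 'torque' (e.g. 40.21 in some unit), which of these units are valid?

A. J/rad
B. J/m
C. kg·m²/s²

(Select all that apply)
A, C

torque has SI base units: kg * m^2 / s^2

Checking each option against kg * m^2 / s^2:
  A. J/rad: ✓ matches
  B. J/m: ✗ does not match
  C. kg·m²/s²: ✓ matches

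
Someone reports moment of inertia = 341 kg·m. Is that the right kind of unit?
No

moment of inertia has SI base units: kg * m^2
kg·m does NOT reduce to kg * m^2; a valid unit for moment of inertia would be e.g. kg·m².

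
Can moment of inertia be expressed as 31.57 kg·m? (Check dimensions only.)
No

moment of inertia has SI base units: kg * m^2
kg·m does NOT reduce to kg * m^2; a valid unit for moment of inertia would be e.g. kg·m².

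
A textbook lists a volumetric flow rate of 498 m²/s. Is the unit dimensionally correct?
No

volumetric flow rate has SI base units: m^3 / s
m²/s does NOT reduce to m^3 / s; a valid unit for volumetric flow rate would be e.g. m³/s.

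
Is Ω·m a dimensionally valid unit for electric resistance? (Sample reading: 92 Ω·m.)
No

electric resistance has SI base units: kg * m^2 / (A^2 * s^3)
Ω·m does NOT reduce to kg * m^2 / (A^2 * s^3); a valid unit for electric resistance would be e.g. Ω.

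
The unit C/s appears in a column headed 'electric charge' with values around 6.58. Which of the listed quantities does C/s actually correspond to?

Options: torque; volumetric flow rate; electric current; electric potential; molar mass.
electric current

electric charge should have units dimensionally equivalent to A * s (e.g. C).
The given unit 'C/s' reduces to A. Of the listed options, that is the dimensionality of electric current.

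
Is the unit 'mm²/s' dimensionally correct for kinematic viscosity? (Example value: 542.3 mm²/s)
Yes

kinematic viscosity has SI base units: m^2 / s
mm²/s reduces to the same SI base units, so it is a valid unit for kinematic viscosity.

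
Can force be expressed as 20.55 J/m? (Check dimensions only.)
Yes

force has SI base units: kg * m / s^2
J/m reduces to the same SI base units, so it is a valid unit for force.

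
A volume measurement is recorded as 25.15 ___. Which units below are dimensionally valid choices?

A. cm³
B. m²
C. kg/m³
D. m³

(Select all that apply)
A, D

volume has SI base units: m^3

Checking each option against m^3:
  A. cm³: ✓ matches
  B. m²: ✗ does not match
  C. kg/m³: ✗ does not match
  D. m³: ✓ matches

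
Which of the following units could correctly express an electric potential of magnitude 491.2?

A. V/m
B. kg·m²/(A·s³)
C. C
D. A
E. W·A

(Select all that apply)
B

electric potential has SI base units: kg * m^2 / (A * s^3)

Checking each option against kg * m^2 / (A * s^3):
  A. V/m: ✗ does not match
  B. kg·m²/(A·s³): ✓ matches
  C. C: ✗ does not match
  D. A: ✗ does not match
  E. W·A: ✗ does not match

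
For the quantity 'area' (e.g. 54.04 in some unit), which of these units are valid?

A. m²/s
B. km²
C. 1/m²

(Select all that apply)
B

area has SI base units: m^2

Checking each option against m^2:
  A. m²/s: ✗ does not match
  B. km²: ✓ matches
  C. 1/m²: ✗ does not match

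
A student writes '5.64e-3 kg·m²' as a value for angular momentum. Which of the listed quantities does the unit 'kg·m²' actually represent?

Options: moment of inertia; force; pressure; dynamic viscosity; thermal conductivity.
moment of inertia

angular momentum should have units dimensionally equivalent to kg * m^2 / s (e.g. kg·m²/s).
The given unit 'kg·m²' reduces to kg * m^2. Of the listed options, that is the dimensionality of moment of inertia.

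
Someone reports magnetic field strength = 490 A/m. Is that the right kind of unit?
Yes

magnetic field strength has SI base units: A / m
A/m reduces to the same SI base units, so it is a valid unit for magnetic field strength.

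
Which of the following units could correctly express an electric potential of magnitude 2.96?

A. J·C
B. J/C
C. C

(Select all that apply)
B

electric potential has SI base units: kg * m^2 / (A * s^3)

Checking each option against kg * m^2 / (A * s^3):
  A. J·C: ✗ does not match
  B. J/C: ✓ matches
  C. C: ✗ does not match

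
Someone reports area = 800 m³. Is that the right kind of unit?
No

area has SI base units: m^2
m³ does NOT reduce to m^2; a valid unit for area would be e.g. m².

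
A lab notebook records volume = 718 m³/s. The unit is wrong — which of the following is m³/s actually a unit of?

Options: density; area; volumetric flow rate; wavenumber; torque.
volumetric flow rate

volume should have units dimensionally equivalent to m^3 (e.g. m³).
The given unit 'm³/s' reduces to m^3 / s. Of the listed options, that is the dimensionality of volumetric flow rate.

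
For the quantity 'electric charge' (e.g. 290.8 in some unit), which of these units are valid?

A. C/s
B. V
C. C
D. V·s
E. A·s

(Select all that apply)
C, E

electric charge has SI base units: A * s

Checking each option against A * s:
  A. C/s: ✗ does not match
  B. V: ✗ does not match
  C. C: ✓ matches
  D. V·s: ✗ does not match
  E. A·s: ✓ matches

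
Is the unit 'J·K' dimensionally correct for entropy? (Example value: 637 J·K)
No

entropy has SI base units: kg * m^2 / (s^2 * K)
J·K does NOT reduce to kg * m^2 / (s^2 * K); a valid unit for entropy would be e.g. J/K.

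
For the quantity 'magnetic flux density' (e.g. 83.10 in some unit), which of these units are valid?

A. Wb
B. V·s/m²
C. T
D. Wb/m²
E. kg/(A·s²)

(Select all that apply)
B, C, D, E

magnetic flux density has SI base units: kg / (A * s^2)

Checking each option against kg / (A * s^2):
  A. Wb: ✗ does not match
  B. V·s/m²: ✓ matches
  C. T: ✓ matches
  D. Wb/m²: ✓ matches
  E. kg/(A·s²): ✓ matches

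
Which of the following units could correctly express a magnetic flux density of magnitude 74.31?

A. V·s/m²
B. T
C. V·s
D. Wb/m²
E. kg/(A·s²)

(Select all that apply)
A, B, D, E

magnetic flux density has SI base units: kg / (A * s^2)

Checking each option against kg / (A * s^2):
  A. V·s/m²: ✓ matches
  B. T: ✓ matches
  C. V·s: ✗ does not match
  D. Wb/m²: ✓ matches
  E. kg/(A·s²): ✓ matches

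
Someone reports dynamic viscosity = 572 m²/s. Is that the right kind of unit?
No

dynamic viscosity has SI base units: kg / (m * s)
m²/s does NOT reduce to kg / (m * s); a valid unit for dynamic viscosity would be e.g. Pa·s.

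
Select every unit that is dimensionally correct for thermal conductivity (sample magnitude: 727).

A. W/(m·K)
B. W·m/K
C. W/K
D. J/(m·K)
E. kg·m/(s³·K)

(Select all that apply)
A, E

thermal conductivity has SI base units: kg * m / (s^3 * K)

Checking each option against kg * m / (s^3 * K):
  A. W/(m·K): ✓ matches
  B. W·m/K: ✗ does not match
  C. W/K: ✗ does not match
  D. J/(m·K): ✗ does not match
  E. kg·m/(s³·K): ✓ matches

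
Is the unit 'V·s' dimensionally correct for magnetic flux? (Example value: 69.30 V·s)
Yes

magnetic flux has SI base units: kg * m^2 / (A * s^2)
V·s reduces to the same SI base units, so it is a valid unit for magnetic flux.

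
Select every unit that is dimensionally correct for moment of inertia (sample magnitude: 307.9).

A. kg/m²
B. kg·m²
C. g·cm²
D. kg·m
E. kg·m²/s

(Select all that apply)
B, C

moment of inertia has SI base units: kg * m^2

Checking each option against kg * m^2:
  A. kg/m²: ✗ does not match
  B. kg·m²: ✓ matches
  C. g·cm²: ✓ matches
  D. kg·m: ✗ does not match
  E. kg·m²/s: ✗ does not match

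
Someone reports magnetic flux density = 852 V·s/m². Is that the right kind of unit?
Yes

magnetic flux density has SI base units: kg / (A * s^2)
V·s/m² reduces to the same SI base units, so it is a valid unit for magnetic flux density.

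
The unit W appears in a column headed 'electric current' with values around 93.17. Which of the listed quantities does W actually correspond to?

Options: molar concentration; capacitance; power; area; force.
power

electric current should have units dimensionally equivalent to A (e.g. A).
The given unit 'W' reduces to kg * m^2 / s^3. Of the listed options, that is the dimensionality of power.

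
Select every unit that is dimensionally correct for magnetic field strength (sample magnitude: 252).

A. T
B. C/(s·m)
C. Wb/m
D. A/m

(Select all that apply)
B, D

magnetic field strength has SI base units: A / m

Checking each option against A / m:
  A. T: ✗ does not match
  B. C/(s·m): ✓ matches
  C. Wb/m: ✗ does not match
  D. A/m: ✓ matches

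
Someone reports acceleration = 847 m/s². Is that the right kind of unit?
Yes

acceleration has SI base units: m / s^2
m/s² reduces to the same SI base units, so it is a valid unit for acceleration.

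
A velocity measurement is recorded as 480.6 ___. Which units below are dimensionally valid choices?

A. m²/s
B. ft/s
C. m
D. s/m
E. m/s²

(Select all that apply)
B

velocity has SI base units: m / s

Checking each option against m / s:
  A. m²/s: ✗ does not match
  B. ft/s: ✓ matches
  C. m: ✗ does not match
  D. s/m: ✗ does not match
  E. m/s²: ✗ does not match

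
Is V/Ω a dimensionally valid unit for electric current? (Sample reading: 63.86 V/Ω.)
Yes

electric current has SI base units: A
V/Ω reduces to the same SI base units, so it is a valid unit for electric current.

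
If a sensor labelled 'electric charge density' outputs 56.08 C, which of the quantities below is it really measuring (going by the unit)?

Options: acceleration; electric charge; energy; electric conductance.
electric charge

electric charge density should have units dimensionally equivalent to A * s / m^3 (e.g. C/m³).
The given unit 'C' reduces to A * s. Of the listed options, that is the dimensionality of electric charge.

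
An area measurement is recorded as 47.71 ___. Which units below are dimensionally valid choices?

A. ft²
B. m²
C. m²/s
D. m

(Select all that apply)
A, B

area has SI base units: m^2

Checking each option against m^2:
  A. ft²: ✓ matches
  B. m²: ✓ matches
  C. m²/s: ✗ does not match
  D. m: ✗ does not match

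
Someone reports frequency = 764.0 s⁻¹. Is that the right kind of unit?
Yes

frequency has SI base units: 1 / s
s⁻¹ reduces to the same SI base units, so it is a valid unit for frequency.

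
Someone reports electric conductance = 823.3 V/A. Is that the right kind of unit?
No

electric conductance has SI base units: A^2 * s^3 / (kg * m^2)
V/A does NOT reduce to A^2 * s^3 / (kg * m^2); a valid unit for electric conductance would be e.g. S.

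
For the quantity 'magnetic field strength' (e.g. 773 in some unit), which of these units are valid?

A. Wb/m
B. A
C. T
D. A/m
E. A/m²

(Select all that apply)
D

magnetic field strength has SI base units: A / m

Checking each option against A / m:
  A. Wb/m: ✗ does not match
  B. A: ✗ does not match
  C. T: ✗ does not match
  D. A/m: ✓ matches
  E. A/m²: ✗ does not match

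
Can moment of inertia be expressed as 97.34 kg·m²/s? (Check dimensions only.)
No

moment of inertia has SI base units: kg * m^2
kg·m²/s does NOT reduce to kg * m^2; a valid unit for moment of inertia would be e.g. kg·m².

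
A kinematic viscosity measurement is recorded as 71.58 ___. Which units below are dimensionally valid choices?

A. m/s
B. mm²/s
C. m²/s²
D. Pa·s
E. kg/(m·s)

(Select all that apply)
B

kinematic viscosity has SI base units: m^2 / s

Checking each option against m^2 / s:
  A. m/s: ✗ does not match
  B. mm²/s: ✓ matches
  C. m²/s²: ✗ does not match
  D. Pa·s: ✗ does not match
  E. kg/(m·s): ✗ does not match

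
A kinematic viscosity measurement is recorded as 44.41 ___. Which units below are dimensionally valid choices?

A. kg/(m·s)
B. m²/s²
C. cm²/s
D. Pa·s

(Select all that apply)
C

kinematic viscosity has SI base units: m^2 / s

Checking each option against m^2 / s:
  A. kg/(m·s): ✗ does not match
  B. m²/s²: ✗ does not match
  C. cm²/s: ✓ matches
  D. Pa·s: ✗ does not match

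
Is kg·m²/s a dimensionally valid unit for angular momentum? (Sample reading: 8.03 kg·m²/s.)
Yes

angular momentum has SI base units: kg * m^2 / s
kg·m²/s reduces to the same SI base units, so it is a valid unit for angular momentum.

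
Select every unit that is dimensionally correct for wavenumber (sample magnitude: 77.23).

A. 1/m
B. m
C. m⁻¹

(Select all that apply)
A, C

wavenumber has SI base units: 1 / m

Checking each option against 1 / m:
  A. 1/m: ✓ matches
  B. m: ✗ does not match
  C. m⁻¹: ✓ matches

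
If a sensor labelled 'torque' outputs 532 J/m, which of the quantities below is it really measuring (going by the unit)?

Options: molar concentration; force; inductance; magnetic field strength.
force

torque should have units dimensionally equivalent to kg * m^2 / s^2 (e.g. N·m).
The given unit 'J/m' reduces to kg * m / s^2. Of the listed options, that is the dimensionality of force.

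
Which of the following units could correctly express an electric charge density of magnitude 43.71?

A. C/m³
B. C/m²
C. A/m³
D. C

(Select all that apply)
A

electric charge density has SI base units: A * s / m^3

Checking each option against A * s / m^3:
  A. C/m³: ✓ matches
  B. C/m²: ✗ does not match
  C. A/m³: ✗ does not match
  D. C: ✗ does not match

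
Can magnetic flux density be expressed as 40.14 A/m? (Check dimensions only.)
No

magnetic flux density has SI base units: kg / (A * s^2)
A/m does NOT reduce to kg / (A * s^2); a valid unit for magnetic flux density would be e.g. T.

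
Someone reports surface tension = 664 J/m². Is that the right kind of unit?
Yes

surface tension has SI base units: kg / s^2
J/m² reduces to the same SI base units, so it is a valid unit for surface tension.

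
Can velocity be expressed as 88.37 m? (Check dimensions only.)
No

velocity has SI base units: m / s
m does NOT reduce to m / s; a valid unit for velocity would be e.g. m/s.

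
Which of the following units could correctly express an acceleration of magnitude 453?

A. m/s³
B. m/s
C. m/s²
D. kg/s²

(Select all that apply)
C

acceleration has SI base units: m / s^2

Checking each option against m / s^2:
  A. m/s³: ✗ does not match
  B. m/s: ✗ does not match
  C. m/s²: ✓ matches
  D. kg/s²: ✗ does not match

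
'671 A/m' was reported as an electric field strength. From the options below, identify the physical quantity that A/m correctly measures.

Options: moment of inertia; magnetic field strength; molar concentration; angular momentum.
magnetic field strength

electric field strength should have units dimensionally equivalent to kg * m / (A * s^3) (e.g. V/m).
The given unit 'A/m' reduces to A / m. Of the listed options, that is the dimensionality of magnetic field strength.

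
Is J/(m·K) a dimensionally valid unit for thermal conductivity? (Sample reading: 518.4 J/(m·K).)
No

thermal conductivity has SI base units: kg * m / (s^3 * K)
J/(m·K) does NOT reduce to kg * m / (s^3 * K); a valid unit for thermal conductivity would be e.g. W/(m·K).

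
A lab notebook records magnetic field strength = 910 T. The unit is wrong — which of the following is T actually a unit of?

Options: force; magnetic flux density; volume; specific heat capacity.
magnetic flux density

magnetic field strength should have units dimensionally equivalent to A / m (e.g. A/m).
The given unit 'T' reduces to kg / (A * s^2). Of the listed options, that is the dimensionality of magnetic flux density.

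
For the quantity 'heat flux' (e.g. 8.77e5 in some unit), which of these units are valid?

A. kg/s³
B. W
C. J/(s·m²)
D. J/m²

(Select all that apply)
A, C

heat flux has SI base units: kg / s^3

Checking each option against kg / s^3:
  A. kg/s³: ✓ matches
  B. W: ✗ does not match
  C. J/(s·m²): ✓ matches
  D. J/m²: ✗ does not match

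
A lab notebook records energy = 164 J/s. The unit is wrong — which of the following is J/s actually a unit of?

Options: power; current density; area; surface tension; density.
power

energy should have units dimensionally equivalent to kg * m^2 / s^2 (e.g. J).
The given unit 'J/s' reduces to kg * m^2 / s^3. Of the listed options, that is the dimensionality of power.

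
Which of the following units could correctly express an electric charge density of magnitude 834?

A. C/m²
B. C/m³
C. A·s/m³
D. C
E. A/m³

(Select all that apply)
B, C

electric charge density has SI base units: A * s / m^3

Checking each option against A * s / m^3:
  A. C/m²: ✗ does not match
  B. C/m³: ✓ matches
  C. A·s/m³: ✓ matches
  D. C: ✗ does not match
  E. A/m³: ✗ does not match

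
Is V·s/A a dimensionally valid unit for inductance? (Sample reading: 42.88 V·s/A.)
Yes

inductance has SI base units: kg * m^2 / (A^2 * s^2)
V·s/A reduces to the same SI base units, so it is a valid unit for inductance.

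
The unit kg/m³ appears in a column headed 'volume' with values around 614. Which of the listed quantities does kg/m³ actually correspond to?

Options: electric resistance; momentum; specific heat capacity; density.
density

volume should have units dimensionally equivalent to m^3 (e.g. m³).
The given unit 'kg/m³' reduces to kg / m^3. Of the listed options, that is the dimensionality of density.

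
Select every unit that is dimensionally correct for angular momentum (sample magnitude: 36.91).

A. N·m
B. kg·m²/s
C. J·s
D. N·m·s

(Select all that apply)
B, C, D

angular momentum has SI base units: kg * m^2 / s

Checking each option against kg * m^2 / s:
  A. N·m: ✗ does not match
  B. kg·m²/s: ✓ matches
  C. J·s: ✓ matches
  D. N·m·s: ✓ matches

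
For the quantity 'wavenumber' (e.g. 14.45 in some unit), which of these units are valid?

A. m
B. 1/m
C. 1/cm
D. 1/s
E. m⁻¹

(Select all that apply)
B, C, E

wavenumber has SI base units: 1 / m

Checking each option against 1 / m:
  A. m: ✗ does not match
  B. 1/m: ✓ matches
  C. 1/cm: ✓ matches
  D. 1/s: ✗ does not match
  E. m⁻¹: ✓ matches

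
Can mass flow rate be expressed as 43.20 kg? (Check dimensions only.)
No

mass flow rate has SI base units: kg / s
kg does NOT reduce to kg / s; a valid unit for mass flow rate would be e.g. kg/s.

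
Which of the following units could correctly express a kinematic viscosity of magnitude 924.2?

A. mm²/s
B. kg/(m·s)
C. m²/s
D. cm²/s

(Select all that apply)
A, C, D

kinematic viscosity has SI base units: m^2 / s

Checking each option against m^2 / s:
  A. mm²/s: ✓ matches
  B. kg/(m·s): ✗ does not match
  C. m²/s: ✓ matches
  D. cm²/s: ✓ matches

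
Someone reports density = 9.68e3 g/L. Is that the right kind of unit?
Yes

density has SI base units: kg / m^3
g/L reduces to the same SI base units, so it is a valid unit for density.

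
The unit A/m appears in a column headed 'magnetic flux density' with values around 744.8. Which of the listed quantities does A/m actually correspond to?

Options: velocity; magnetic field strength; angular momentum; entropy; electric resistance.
magnetic field strength

magnetic flux density should have units dimensionally equivalent to kg / (A * s^2) (e.g. T).
The given unit 'A/m' reduces to A / m. Of the listed options, that is the dimensionality of magnetic field strength.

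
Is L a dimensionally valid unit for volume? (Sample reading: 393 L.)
Yes

volume has SI base units: m^3
L reduces to the same SI base units, so it is a valid unit for volume.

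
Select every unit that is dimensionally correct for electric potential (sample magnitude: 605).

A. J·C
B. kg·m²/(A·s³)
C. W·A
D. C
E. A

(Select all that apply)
B

electric potential has SI base units: kg * m^2 / (A * s^3)

Checking each option against kg * m^2 / (A * s^3):
  A. J·C: ✗ does not match
  B. kg·m²/(A·s³): ✓ matches
  C. W·A: ✗ does not match
  D. C: ✗ does not match
  E. A: ✗ does not match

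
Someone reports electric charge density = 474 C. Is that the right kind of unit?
No

electric charge density has SI base units: A * s / m^3
C does NOT reduce to A * s / m^3; a valid unit for electric charge density would be e.g. C/m³.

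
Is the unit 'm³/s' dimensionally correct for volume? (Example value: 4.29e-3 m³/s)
No

volume has SI base units: m^3
m³/s does NOT reduce to m^3; a valid unit for volume would be e.g. m³.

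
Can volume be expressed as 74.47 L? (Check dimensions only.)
Yes

volume has SI base units: m^3
L reduces to the same SI base units, so it is a valid unit for volume.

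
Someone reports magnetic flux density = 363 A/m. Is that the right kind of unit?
No

magnetic flux density has SI base units: kg / (A * s^2)
A/m does NOT reduce to kg / (A * s^2); a valid unit for magnetic flux density would be e.g. T.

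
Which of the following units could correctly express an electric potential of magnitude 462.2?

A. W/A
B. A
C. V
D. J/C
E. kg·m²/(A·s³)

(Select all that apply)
A, C, D, E

electric potential has SI base units: kg * m^2 / (A * s^3)

Checking each option against kg * m^2 / (A * s^3):
  A. W/A: ✓ matches
  B. A: ✗ does not match
  C. V: ✓ matches
  D. J/C: ✓ matches
  E. kg·m²/(A·s³): ✓ matches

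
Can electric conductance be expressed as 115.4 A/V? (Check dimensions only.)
Yes

electric conductance has SI base units: A^2 * s^3 / (kg * m^2)
A/V reduces to the same SI base units, so it is a valid unit for electric conductance.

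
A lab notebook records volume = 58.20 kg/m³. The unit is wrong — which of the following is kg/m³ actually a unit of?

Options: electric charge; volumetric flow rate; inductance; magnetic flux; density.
density

volume should have units dimensionally equivalent to m^3 (e.g. m³).
The given unit 'kg/m³' reduces to kg / m^3. Of the listed options, that is the dimensionality of density.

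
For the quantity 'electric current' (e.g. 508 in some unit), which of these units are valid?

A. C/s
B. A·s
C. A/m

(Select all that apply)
A

electric current has SI base units: A

Checking each option against A:
  A. C/s: ✓ matches
  B. A·s: ✗ does not match
  C. A/m: ✗ does not match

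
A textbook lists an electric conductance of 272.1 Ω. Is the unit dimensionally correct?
No

electric conductance has SI base units: A^2 * s^3 / (kg * m^2)
Ω does NOT reduce to A^2 * s^3 / (kg * m^2); a valid unit for electric conductance would be e.g. S.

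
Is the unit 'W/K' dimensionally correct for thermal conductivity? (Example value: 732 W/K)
No

thermal conductivity has SI base units: kg * m / (s^3 * K)
W/K does NOT reduce to kg * m / (s^3 * K); a valid unit for thermal conductivity would be e.g. W/(m·K).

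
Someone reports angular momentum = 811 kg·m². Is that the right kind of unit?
No

angular momentum has SI base units: kg * m^2 / s
kg·m² does NOT reduce to kg * m^2 / s; a valid unit for angular momentum would be e.g. kg·m²/s.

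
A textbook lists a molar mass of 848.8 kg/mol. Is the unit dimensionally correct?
Yes

molar mass has SI base units: kg / mol
kg/mol reduces to the same SI base units, so it is a valid unit for molar mass.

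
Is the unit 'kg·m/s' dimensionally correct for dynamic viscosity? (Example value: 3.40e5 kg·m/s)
No

dynamic viscosity has SI base units: kg / (m * s)
kg·m/s does NOT reduce to kg / (m * s); a valid unit for dynamic viscosity would be e.g. Pa·s.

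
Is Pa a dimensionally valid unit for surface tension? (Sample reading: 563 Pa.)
No

surface tension has SI base units: kg / s^2
Pa does NOT reduce to kg / s^2; a valid unit for surface tension would be e.g. N/m.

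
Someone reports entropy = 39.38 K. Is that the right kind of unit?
No

entropy has SI base units: kg * m^2 / (s^2 * K)
K does NOT reduce to kg * m^2 / (s^2 * K); a valid unit for entropy would be e.g. J/K.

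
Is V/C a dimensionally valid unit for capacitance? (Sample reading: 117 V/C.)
No

capacitance has SI base units: A^2 * s^4 / (kg * m^2)
V/C does NOT reduce to A^2 * s^4 / (kg * m^2); a valid unit for capacitance would be e.g. F.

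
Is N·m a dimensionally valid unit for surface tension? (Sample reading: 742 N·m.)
No

surface tension has SI base units: kg / s^2
N·m does NOT reduce to kg / s^2; a valid unit for surface tension would be e.g. N/m.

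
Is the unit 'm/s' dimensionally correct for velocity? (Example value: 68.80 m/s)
Yes

velocity has SI base units: m / s
m/s reduces to the same SI base units, so it is a valid unit for velocity.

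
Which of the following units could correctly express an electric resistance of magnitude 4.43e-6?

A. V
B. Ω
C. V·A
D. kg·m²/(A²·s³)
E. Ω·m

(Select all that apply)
B, D

electric resistance has SI base units: kg * m^2 / (A^2 * s^3)

Checking each option against kg * m^2 / (A^2 * s^3):
  A. V: ✗ does not match
  B. Ω: ✓ matches
  C. V·A: ✗ does not match
  D. kg·m²/(A²·s³): ✓ matches
  E. Ω·m: ✗ does not match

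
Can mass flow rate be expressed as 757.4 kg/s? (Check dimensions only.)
Yes

mass flow rate has SI base units: kg / s
kg/s reduces to the same SI base units, so it is a valid unit for mass flow rate.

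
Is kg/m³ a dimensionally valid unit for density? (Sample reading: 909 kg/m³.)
Yes

density has SI base units: kg / m^3
kg/m³ reduces to the same SI base units, so it is a valid unit for density.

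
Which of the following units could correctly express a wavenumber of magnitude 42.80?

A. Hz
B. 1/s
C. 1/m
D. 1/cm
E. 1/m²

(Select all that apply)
C, D

wavenumber has SI base units: 1 / m

Checking each option against 1 / m:
  A. Hz: ✗ does not match
  B. 1/s: ✗ does not match
  C. 1/m: ✓ matches
  D. 1/cm: ✓ matches
  E. 1/m²: ✗ does not match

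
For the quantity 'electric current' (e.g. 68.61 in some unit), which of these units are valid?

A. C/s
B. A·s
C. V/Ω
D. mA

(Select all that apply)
A, C, D

electric current has SI base units: A

Checking each option against A:
  A. C/s: ✓ matches
  B. A·s: ✗ does not match
  C. V/Ω: ✓ matches
  D. mA: ✓ matches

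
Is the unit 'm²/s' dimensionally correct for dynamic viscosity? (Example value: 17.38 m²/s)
No

dynamic viscosity has SI base units: kg / (m * s)
m²/s does NOT reduce to kg / (m * s); a valid unit for dynamic viscosity would be e.g. Pa·s.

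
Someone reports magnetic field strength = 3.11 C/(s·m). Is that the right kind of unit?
Yes

magnetic field strength has SI base units: A / m
C/(s·m) reduces to the same SI base units, so it is a valid unit for magnetic field strength.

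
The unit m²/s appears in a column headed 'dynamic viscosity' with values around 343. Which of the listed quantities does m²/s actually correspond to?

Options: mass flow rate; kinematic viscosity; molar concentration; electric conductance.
kinematic viscosity

dynamic viscosity should have units dimensionally equivalent to kg / (m * s) (e.g. Pa·s).
The given unit 'm²/s' reduces to m^2 / s. Of the listed options, that is the dimensionality of kinematic viscosity.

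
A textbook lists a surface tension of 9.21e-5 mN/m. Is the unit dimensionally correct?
Yes

surface tension has SI base units: kg / s^2
mN/m reduces to the same SI base units, so it is a valid unit for surface tension.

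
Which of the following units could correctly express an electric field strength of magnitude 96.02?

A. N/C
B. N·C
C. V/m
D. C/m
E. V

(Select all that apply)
A, C

electric field strength has SI base units: kg * m / (A * s^3)

Checking each option against kg * m / (A * s^3):
  A. N/C: ✓ matches
  B. N·C: ✗ does not match
  C. V/m: ✓ matches
  D. C/m: ✗ does not match
  E. V: ✗ does not match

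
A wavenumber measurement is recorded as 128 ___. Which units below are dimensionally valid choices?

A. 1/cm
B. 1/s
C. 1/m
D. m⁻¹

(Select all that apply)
A, C, D

wavenumber has SI base units: 1 / m

Checking each option against 1 / m:
  A. 1/cm: ✓ matches
  B. 1/s: ✗ does not match
  C. 1/m: ✓ matches
  D. m⁻¹: ✓ matches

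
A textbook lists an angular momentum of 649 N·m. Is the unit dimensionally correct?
No

angular momentum has SI base units: kg * m^2 / s
N·m does NOT reduce to kg * m^2 / s; a valid unit for angular momentum would be e.g. kg·m²/s.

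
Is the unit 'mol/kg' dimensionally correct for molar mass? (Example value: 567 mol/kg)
No

molar mass has SI base units: kg / mol
mol/kg does NOT reduce to kg / mol; a valid unit for molar mass would be e.g. kg/mol.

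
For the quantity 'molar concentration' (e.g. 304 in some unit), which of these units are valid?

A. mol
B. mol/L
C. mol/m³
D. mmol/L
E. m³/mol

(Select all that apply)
B, C, D

molar concentration has SI base units: mol / m^3

Checking each option against mol / m^3:
  A. mol: ✗ does not match
  B. mol/L: ✓ matches
  C. mol/m³: ✓ matches
  D. mmol/L: ✓ matches
  E. m³/mol: ✗ does not match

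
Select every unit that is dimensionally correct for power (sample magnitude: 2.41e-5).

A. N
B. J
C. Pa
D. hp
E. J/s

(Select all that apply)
D, E

power has SI base units: kg * m^2 / s^3

Checking each option against kg * m^2 / s^3:
  A. N: ✗ does not match
  B. J: ✗ does not match
  C. Pa: ✗ does not match
  D. hp: ✓ matches
  E. J/s: ✓ matches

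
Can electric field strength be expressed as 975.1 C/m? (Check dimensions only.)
No

electric field strength has SI base units: kg * m / (A * s^3)
C/m does NOT reduce to kg * m / (A * s^3); a valid unit for electric field strength would be e.g. V/m.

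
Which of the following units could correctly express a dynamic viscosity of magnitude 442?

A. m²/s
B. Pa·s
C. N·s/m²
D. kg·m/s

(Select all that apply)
B, C

dynamic viscosity has SI base units: kg / (m * s)

Checking each option against kg / (m * s):
  A. m²/s: ✗ does not match
  B. Pa·s: ✓ matches
  C. N·s/m²: ✓ matches
  D. kg·m/s: ✗ does not match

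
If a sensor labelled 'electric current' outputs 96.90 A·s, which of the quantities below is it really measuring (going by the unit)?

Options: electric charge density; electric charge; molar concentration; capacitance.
electric charge

electric current should have units dimensionally equivalent to A (e.g. A).
The given unit 'A·s' reduces to A * s. Of the listed options, that is the dimensionality of electric charge.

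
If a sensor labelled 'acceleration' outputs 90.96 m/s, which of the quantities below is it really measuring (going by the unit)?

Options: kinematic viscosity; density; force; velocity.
velocity

acceleration should have units dimensionally equivalent to m / s^2 (e.g. m/s²).
The given unit 'm/s' reduces to m / s. Of the listed options, that is the dimensionality of velocity.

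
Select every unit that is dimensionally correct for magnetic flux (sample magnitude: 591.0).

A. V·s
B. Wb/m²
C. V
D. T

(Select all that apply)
A

magnetic flux has SI base units: kg * m^2 / (A * s^2)

Checking each option against kg * m^2 / (A * s^2):
  A. V·s: ✓ matches
  B. Wb/m²: ✗ does not match
  C. V: ✗ does not match
  D. T: ✗ does not match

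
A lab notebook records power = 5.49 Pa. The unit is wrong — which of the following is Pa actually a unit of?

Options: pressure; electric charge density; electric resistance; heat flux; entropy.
pressure

power should have units dimensionally equivalent to kg * m^2 / s^3 (e.g. W).
The given unit 'Pa' reduces to kg / (m * s^2). Of the listed options, that is the dimensionality of pressure.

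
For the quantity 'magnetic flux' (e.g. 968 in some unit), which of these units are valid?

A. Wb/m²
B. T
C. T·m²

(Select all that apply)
C

magnetic flux has SI base units: kg * m^2 / (A * s^2)

Checking each option against kg * m^2 / (A * s^2):
  A. Wb/m²: ✗ does not match
  B. T: ✗ does not match
  C. T·m²: ✓ matches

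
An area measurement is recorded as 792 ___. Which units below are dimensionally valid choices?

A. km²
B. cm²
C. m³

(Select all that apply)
A, B

area has SI base units: m^2

Checking each option against m^2:
  A. km²: ✓ matches
  B. cm²: ✓ matches
  C. m³: ✗ does not match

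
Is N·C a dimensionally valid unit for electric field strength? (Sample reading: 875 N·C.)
No

electric field strength has SI base units: kg * m / (A * s^3)
N·C does NOT reduce to kg * m / (A * s^3); a valid unit for electric field strength would be e.g. V/m.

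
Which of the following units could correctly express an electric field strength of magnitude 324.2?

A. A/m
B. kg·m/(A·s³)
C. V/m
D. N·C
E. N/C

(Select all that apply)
B, C, E

electric field strength has SI base units: kg * m / (A * s^3)

Checking each option against kg * m / (A * s^3):
  A. A/m: ✗ does not match
  B. kg·m/(A·s³): ✓ matches
  C. V/m: ✓ matches
  D. N·C: ✗ does not match
  E. N/C: ✓ matches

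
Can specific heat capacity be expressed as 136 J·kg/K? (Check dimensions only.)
No

specific heat capacity has SI base units: m^2 / (s^2 * K)
J·kg/K does NOT reduce to m^2 / (s^2 * K); a valid unit for specific heat capacity would be e.g. J/(kg·K).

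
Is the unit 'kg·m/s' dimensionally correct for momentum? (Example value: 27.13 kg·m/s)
Yes

momentum has SI base units: kg * m / s
kg·m/s reduces to the same SI base units, so it is a valid unit for momentum.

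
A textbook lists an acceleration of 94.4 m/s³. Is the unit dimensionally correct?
No

acceleration has SI base units: m / s^2
m/s³ does NOT reduce to m / s^2; a valid unit for acceleration would be e.g. m/s².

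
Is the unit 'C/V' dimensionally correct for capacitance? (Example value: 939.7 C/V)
Yes

capacitance has SI base units: A^2 * s^4 / (kg * m^2)
C/V reduces to the same SI base units, so it is a valid unit for capacitance.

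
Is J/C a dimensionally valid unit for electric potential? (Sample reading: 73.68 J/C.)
Yes

electric potential has SI base units: kg * m^2 / (A * s^3)
J/C reduces to the same SI base units, so it is a valid unit for electric potential.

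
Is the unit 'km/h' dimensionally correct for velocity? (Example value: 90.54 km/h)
Yes

velocity has SI base units: m / s
km/h reduces to the same SI base units, so it is a valid unit for velocity.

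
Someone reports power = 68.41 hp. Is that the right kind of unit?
Yes

power has SI base units: kg * m^2 / s^3
hp reduces to the same SI base units, so it is a valid unit for power.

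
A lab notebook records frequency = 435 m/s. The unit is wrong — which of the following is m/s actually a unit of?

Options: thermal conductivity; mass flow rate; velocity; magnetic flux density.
velocity

frequency should have units dimensionally equivalent to 1 / s (e.g. Hz).
The given unit 'm/s' reduces to m / s. Of the listed options, that is the dimensionality of velocity.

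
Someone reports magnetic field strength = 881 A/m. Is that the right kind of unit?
Yes

magnetic field strength has SI base units: A / m
A/m reduces to the same SI base units, so it is a valid unit for magnetic field strength.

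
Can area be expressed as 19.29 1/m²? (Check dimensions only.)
No

area has SI base units: m^2
1/m² does NOT reduce to m^2; a valid unit for area would be e.g. m².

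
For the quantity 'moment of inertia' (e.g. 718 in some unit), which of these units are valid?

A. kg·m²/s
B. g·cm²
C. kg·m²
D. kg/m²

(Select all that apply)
B, C

moment of inertia has SI base units: kg * m^2

Checking each option against kg * m^2:
  A. kg·m²/s: ✗ does not match
  B. g·cm²: ✓ matches
  C. kg·m²: ✓ matches
  D. kg/m²: ✗ does not match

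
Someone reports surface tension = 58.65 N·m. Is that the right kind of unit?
No

surface tension has SI base units: kg / s^2
N·m does NOT reduce to kg / s^2; a valid unit for surface tension would be e.g. N/m.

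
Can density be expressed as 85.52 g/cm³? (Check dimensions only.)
Yes

density has SI base units: kg / m^3
g/cm³ reduces to the same SI base units, so it is a valid unit for density.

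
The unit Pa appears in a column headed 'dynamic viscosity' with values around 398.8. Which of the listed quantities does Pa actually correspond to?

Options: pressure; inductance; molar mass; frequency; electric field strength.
pressure

dynamic viscosity should have units dimensionally equivalent to kg / (m * s) (e.g. Pa·s).
The given unit 'Pa' reduces to kg / (m * s^2). Of the listed options, that is the dimensionality of pressure.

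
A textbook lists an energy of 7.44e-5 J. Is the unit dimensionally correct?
Yes

energy has SI base units: kg * m^2 / s^2
J reduces to the same SI base units, so it is a valid unit for energy.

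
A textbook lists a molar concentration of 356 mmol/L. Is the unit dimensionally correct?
Yes

molar concentration has SI base units: mol / m^3
mmol/L reduces to the same SI base units, so it is a valid unit for molar concentration.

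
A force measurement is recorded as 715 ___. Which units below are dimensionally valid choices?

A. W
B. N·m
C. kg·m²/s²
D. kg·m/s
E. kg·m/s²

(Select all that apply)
E

force has SI base units: kg * m / s^2

Checking each option against kg * m / s^2:
  A. W: ✗ does not match
  B. N·m: ✗ does not match
  C. kg·m²/s²: ✗ does not match
  D. kg·m/s: ✗ does not match
  E. kg·m/s²: ✓ matches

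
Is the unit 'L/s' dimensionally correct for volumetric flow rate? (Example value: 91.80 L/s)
Yes

volumetric flow rate has SI base units: m^3 / s
L/s reduces to the same SI base units, so it is a valid unit for volumetric flow rate.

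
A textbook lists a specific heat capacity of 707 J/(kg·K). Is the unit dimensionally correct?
Yes

specific heat capacity has SI base units: m^2 / (s^2 * K)
J/(kg·K) reduces to the same SI base units, so it is a valid unit for specific heat capacity.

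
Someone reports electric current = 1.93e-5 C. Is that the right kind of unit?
No

electric current has SI base units: A
C does NOT reduce to A; a valid unit for electric current would be e.g. A.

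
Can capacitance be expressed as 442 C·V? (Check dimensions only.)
No

capacitance has SI base units: A^2 * s^4 / (kg * m^2)
C·V does NOT reduce to A^2 * s^4 / (kg * m^2); a valid unit for capacitance would be e.g. F.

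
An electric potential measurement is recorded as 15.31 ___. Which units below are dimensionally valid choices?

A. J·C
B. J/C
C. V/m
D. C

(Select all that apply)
B

electric potential has SI base units: kg * m^2 / (A * s^3)

Checking each option against kg * m^2 / (A * s^3):
  A. J·C: ✗ does not match
  B. J/C: ✓ matches
  C. V/m: ✗ does not match
  D. C: ✗ does not match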